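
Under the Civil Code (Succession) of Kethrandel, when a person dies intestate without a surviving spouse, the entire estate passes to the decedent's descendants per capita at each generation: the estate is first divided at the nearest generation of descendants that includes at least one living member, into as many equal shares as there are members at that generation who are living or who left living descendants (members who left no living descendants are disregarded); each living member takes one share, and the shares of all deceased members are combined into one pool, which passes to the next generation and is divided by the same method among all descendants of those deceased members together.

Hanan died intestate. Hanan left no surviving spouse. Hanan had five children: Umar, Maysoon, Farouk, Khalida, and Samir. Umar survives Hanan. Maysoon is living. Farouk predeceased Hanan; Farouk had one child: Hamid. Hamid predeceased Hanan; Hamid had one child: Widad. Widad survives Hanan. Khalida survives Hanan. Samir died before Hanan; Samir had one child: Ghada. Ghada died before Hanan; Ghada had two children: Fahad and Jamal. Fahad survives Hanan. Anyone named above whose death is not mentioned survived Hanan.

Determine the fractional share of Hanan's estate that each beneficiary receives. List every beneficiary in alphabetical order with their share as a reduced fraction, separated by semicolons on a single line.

There is no surviving spouse, so the entire estate passes to Hanan's descendants per capita at each generation.
At generation 1 (Umar, Maysoon, Farouk, Khalida, Samir) there are 5 shares of (1)/5 = 1/5 each.
Living: Umar, Maysoon, and Khalida — each takes 1/5.
Deceased: Farouk and Samir. Their combined 2/5 is pooled and carried to generation 2.
At generation 2 (Hamid, Ghada) there are 2 shares of (2/5)/2 = 1/5 each.
Deceased: Hamid and Ghada. Their combined 2/5 is pooled and carried to generation 3.
At generation 3 (Widad, Fahad, Jamal) there are 3 shares of (2/5)/3 = 2/15 each.
Living: Widad, Fahad, and Jamal — each takes 2/15.

Fahad 2/15; Jamal 2/15; Khalida 1/5; Maysoon 1/5; Umar 1/5; Widad 2/15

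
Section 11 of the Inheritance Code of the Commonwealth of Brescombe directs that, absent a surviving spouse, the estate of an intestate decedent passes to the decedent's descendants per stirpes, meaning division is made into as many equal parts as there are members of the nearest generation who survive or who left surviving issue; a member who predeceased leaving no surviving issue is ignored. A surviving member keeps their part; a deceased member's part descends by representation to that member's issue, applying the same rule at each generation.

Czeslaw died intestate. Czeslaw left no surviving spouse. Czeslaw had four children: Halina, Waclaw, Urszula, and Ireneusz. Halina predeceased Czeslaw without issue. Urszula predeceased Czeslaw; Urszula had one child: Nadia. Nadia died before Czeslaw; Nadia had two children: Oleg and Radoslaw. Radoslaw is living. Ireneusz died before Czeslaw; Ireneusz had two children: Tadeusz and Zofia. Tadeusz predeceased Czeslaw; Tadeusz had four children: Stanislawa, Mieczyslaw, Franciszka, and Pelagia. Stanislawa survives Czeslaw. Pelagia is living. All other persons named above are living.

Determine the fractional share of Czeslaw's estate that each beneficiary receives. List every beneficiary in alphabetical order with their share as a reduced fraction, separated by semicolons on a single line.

There is no surviving spouse, so the entire estate passes to Czeslaw's descendants per stirpes.
Halina left no surviving issue, so that branch lapses and is disregarded.
The estate is divided into 3 equal shares of 1/3 among Waclaw, Urszula, Ireneusz.
Waclaw is living and takes 1/3.
Urszula predeceased; the 1/3 allotted to Urszula's branch passes to Urszula's issue by representation.
Nadia's line is the sole branch at this level, so the full 1/3 passes to Nadia's issue by representation.
The 1/3 is divided into 2 equal shares of 1/6 among Oleg, Radoslaw.
Oleg is living and takes 1/6.
Radoslaw is living and takes 1/6.
Ireneusz predeceased; the 1/3 allotted to Ireneusz's branch passes to Ireneusz's issue by representation.
The 1/3 is divided into 2 equal shares of 1/6 among Tadeusz, Zofia.
Tadeusz predeceased; the 1/6 allotted to Tadeusz's branch passes to Tadeusz's issue by representation.
The 1/6 is divided into 4 equal shares of 1/24 among Stanislawa, Mieczyslaw, Franciszka, Pelagia.
Stanislawa is living and takes 1/24.
Mieczyslaw is living and takes 1/24.
Franciszka is living and takes 1/24.
Pelagia is living and takes 1/24.
Zofia is living and takes 1/6.

Franciszka 1/24; Mieczyslaw 1/24; Oleg 1/6; Pelagia 1/24; Radoslaw 1/6; Stanislawa 1/24; Waclaw 1/3; Zofia 1/6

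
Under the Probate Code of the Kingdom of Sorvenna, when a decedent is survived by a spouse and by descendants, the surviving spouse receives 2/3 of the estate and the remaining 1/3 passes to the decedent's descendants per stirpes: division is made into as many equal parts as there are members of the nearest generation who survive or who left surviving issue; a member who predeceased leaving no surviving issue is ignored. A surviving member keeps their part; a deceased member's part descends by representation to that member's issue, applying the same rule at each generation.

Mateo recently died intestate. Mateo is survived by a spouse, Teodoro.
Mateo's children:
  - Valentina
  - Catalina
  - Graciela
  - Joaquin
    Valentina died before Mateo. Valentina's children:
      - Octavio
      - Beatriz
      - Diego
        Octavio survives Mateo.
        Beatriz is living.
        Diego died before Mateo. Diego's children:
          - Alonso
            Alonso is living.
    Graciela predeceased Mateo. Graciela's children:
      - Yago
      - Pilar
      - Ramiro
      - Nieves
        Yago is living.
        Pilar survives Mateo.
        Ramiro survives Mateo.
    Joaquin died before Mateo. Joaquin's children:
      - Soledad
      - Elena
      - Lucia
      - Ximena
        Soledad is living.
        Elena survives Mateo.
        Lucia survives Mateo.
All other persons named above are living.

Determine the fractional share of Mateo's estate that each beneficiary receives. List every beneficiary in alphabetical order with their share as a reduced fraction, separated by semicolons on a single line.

Teodoro, as surviving spouse, takes 2/3.
The remaining 1/3 passes to Mateo's descendants per stirpes.
The 1/3 is divided into 4 equal shares of 1/12 among Valentina, Catalina, Graciela, Joaquin.
Valentina predeceased; the 1/12 allotted to Valentina's branch passes to Valentina's issue by representation.
The 1/12 is divided into 3 equal shares of 1/36 among Octavio, Beatriz, Diego.
Octavio is living and takes 1/36.
Beatriz is living and takes 1/36.
Diego predeceased; the 1/36 allotted to Diego's branch passes to Diego's issue by representation.
Alonso is the sole taker at this level and receives the full 1/36.
Catalina is living and takes 1/12.
Graciela predeceased; the 1/12 allotted to Graciela's branch passes to Graciela's issue by representation.
The 1/12 is divided into 4 equal shares of 1/48 among Yago, Pilar, Ramiro, Nieves.
Yago is living and takes 1/48.
Pilar is living and takes 1/48.
Ramiro is living and takes 1/48.
Nieves is living and takes 1/48.
Joaquin predeceased; the 1/12 allotted to Joaquin's branch passes to Joaquin's issue by representation.
The 1/12 is divided into 4 equal shares of 1/48 among Soledad, Elena, Lucia, Ximena.
Soledad is living and takes 1/48.
Elena is living and takes 1/48.
Lucia is living and takes 1/48.
Ximena is living and takes 1/48.

Alonso 1/36; Beatriz 1/36; Catalina 1/12; Elena 1/48; Lucia 1/48; Nieves 1/48; Octavio 1/36; Pilar 1/48; Ramiro 1/48; Soledad 1/48; Teodoro 2/3; Ximena 1/48; Yago 1/48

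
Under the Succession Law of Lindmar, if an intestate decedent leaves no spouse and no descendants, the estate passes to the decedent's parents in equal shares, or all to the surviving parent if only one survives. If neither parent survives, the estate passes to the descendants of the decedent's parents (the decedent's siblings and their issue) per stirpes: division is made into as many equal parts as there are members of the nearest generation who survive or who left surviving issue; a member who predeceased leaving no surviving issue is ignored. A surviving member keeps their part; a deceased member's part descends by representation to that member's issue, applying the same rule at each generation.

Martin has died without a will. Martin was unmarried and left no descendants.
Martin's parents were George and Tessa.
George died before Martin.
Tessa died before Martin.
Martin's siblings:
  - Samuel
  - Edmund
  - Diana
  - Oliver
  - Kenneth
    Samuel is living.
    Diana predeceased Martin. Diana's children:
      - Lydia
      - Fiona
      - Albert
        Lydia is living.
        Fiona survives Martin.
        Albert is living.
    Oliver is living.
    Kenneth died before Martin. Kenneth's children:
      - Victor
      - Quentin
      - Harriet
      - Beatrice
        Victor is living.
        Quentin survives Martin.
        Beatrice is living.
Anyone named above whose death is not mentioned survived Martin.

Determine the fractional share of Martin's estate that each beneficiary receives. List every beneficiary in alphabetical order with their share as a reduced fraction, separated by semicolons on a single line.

Neither parent survives and there are no descendants, so the estate passes to Martin's siblings and their issue per stirpes.
The estate is divided into 5 equal shares of 1/5 among Samuel, Edmund, Diana, Oliver, Kenneth.
Samuel is living and takes 1/5.
Edmund is living and takes 1/5.
Diana predeceased; the 1/5 allotted to Diana's branch passes to Diana's issue by representation.
The 1/5 is divided into 3 equal shares of 1/15 among Lydia, Fiona, Albert.
Lydia is living and takes 1/15.
Fiona is living and takes 1/15.
Albert is living and takes 1/15.
Oliver is living and takes 1/5.
Kenneth predeceased; the 1/5 allotted to Kenneth's branch passes to Kenneth's issue by representation.
The 1/5 is divided into 4 equal shares of 1/20 among Victor, Quentin, Harriet, Beatrice.
Victor is living and takes 1/20.
Quentin is living and takes 1/20.
Harriet is living and takes 1/20.
Beatrice is living and takes 1/20.

Albert 1/15; Beatrice 1/20; Edmund 1/5; Fiona 1/15; Harriet 1/20; Lydia 1/15; Oliver 1/5; Quentin 1/20; Samuel 1/5; Victor 1/20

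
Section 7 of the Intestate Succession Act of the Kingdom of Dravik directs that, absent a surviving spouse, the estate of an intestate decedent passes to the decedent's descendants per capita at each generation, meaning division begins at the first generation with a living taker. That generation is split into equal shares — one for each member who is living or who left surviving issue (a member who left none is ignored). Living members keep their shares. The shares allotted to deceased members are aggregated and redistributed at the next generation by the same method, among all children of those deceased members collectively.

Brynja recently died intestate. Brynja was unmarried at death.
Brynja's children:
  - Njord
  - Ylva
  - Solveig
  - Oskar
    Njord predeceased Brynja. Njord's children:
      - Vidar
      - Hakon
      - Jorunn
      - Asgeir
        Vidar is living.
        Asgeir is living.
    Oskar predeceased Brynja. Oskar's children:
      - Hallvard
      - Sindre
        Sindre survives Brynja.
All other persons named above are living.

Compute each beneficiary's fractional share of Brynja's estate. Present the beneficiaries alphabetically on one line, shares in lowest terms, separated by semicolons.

Asgeir 1/12; Hakon 1/12; Hallvard 1/12; Jorunn 1/12; Sindre 1/12; Solveig 1/4; Vidar 1/12; Ylva 1/4

There is no surviving spouse, so the entire estate passes to Brynja's descendants per capita at each generation.
At generation 1 (Njord, Ylva, Solveig, Oskar) there are 4 shares of (1)/4 = 1/4 each.
Living: Ylva and Solveig — each takes 1/4.
Deceased: Njord and Oskar. Their combined 1/2 is pooled and carried to generation 2.
At generation 2 (Vidar, Hakon, Jorunn, Asgeir, Hallvard, Sindre) there are 6 shares of (1/2)/6 = 1/12 each.
Living: Vidar, Hakon, Jorunn, Asgeir, Hallvard, and Sindre — each takes 1/12.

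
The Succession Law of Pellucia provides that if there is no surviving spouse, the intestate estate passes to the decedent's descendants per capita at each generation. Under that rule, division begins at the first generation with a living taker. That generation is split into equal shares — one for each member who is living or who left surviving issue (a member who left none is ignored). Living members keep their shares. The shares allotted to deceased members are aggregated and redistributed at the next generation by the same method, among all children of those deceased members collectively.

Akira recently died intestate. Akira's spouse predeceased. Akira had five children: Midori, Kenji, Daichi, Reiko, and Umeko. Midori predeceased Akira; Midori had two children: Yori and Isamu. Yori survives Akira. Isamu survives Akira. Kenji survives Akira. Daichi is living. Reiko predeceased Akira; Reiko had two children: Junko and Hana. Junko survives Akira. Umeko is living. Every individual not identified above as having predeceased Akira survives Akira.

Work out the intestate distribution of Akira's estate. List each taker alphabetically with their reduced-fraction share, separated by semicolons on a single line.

There is no surviving spouse, so the entire estate passes to Akira's descendants per capita at each generation.
At generation 1 (Midori, Kenji, Daichi, Reiko, Umeko) there are 5 shares of (1)/5 = 1/5 each.
Living: Kenji, Daichi, and Umeko — each takes 1/5.
Deceased: Midori and Reiko. Their combined 2/5 is pooled and carried to generation 2.
At generation 2 (Yori, Isamu, Junko, Hana) there are 4 shares of (2/5)/4 = 1/10 each.
Living: Yori, Isamu, Junko, and Hana — each takes 1/10.

Daichi 1/5; Hana 1/10; Isamu 1/10; Junko 1/10; Kenji 1/5; Umeko 1/5; Yori 1/10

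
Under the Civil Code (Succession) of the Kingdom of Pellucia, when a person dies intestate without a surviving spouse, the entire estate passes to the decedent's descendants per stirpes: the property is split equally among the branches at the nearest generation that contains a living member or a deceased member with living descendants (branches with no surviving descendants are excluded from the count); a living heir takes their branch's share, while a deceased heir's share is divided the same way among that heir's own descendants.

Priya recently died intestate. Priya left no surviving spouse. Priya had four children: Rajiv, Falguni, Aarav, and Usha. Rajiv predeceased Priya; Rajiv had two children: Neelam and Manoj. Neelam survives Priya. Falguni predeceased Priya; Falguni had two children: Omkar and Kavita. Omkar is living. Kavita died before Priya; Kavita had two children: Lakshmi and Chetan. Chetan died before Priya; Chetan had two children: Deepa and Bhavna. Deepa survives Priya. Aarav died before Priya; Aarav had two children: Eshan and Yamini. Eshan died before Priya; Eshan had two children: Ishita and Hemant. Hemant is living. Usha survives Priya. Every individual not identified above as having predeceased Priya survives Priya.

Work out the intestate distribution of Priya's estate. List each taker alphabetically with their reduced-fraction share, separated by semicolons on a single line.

There is no surviving spouse, so the entire estate passes to Priya's descendants per stirpes.
The estate is divided into 4 equal shares of 1/4 among Rajiv, Falguni, Aarav, Usha.
Rajiv predeceased; the 1/4 allotted to Rajiv's branch passes to Rajiv's issue by representation.
The 1/4 is divided into 2 equal shares of 1/8 among Neelam, Manoj.
Neelam is living and takes 1/8.
Manoj is living and takes 1/8.
Falguni predeceased; the 1/4 allotted to Falguni's branch passes to Falguni's issue by representation.
The 1/4 is divided into 2 equal shares of 1/8 among Omkar, Kavita.
Omkar is living and takes 1/8.
Kavita predeceased; the 1/8 allotted to Kavita's branch passes to Kavita's issue by representation.
The 1/8 is divided into 2 equal shares of 1/16 among Lakshmi, Chetan.
Lakshmi is living and takes 1/16.
Chetan predeceased; the 1/16 allotted to Chetan's branch passes to Chetan's issue by representation.
The 1/16 is divided into 2 equal shares of 1/32 among Deepa, Bhavna.
Deepa is living and takes 1/32.
Bhavna is living and takes 1/32.
Aarav predeceased; the 1/4 allotted to Aarav's branch passes to Aarav's issue by representation.
The 1/4 is divided into 2 equal shares of 1/8 among Eshan, Yamini.
Eshan predeceased; the 1/8 allotted to Eshan's branch passes to Eshan's issue by representation.
The 1/8 is divided into 2 equal shares of 1/16 among Ishita, Hemant.
Ishita is living and takes 1/16.
Hemant is living and takes 1/16.
Yamini is living and takes 1/8.
Usha is living and takes 1/4.

Bhavna 1/32; Deepa 1/32; Hemant 1/16; Ishita 1/16; Lakshmi 1/16; Manoj 1/8; Neelam 1/8; Omkar 1/8; Usha 1/4; Yamini 1/8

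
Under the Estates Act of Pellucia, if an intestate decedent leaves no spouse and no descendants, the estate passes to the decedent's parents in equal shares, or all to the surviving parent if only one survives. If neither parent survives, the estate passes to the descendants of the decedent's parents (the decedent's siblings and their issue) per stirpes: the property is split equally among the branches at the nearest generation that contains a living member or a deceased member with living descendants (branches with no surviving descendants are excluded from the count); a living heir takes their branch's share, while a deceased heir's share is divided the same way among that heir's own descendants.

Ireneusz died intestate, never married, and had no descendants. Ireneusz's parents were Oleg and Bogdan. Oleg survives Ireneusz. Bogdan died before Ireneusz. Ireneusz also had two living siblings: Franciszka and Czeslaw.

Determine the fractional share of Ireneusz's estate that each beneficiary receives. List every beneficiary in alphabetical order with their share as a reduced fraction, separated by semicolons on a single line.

Only one parent, Oleg, survives, so Oleg takes the entire estate. The siblings take nothing because a surviving parent has priority.

Oleg 1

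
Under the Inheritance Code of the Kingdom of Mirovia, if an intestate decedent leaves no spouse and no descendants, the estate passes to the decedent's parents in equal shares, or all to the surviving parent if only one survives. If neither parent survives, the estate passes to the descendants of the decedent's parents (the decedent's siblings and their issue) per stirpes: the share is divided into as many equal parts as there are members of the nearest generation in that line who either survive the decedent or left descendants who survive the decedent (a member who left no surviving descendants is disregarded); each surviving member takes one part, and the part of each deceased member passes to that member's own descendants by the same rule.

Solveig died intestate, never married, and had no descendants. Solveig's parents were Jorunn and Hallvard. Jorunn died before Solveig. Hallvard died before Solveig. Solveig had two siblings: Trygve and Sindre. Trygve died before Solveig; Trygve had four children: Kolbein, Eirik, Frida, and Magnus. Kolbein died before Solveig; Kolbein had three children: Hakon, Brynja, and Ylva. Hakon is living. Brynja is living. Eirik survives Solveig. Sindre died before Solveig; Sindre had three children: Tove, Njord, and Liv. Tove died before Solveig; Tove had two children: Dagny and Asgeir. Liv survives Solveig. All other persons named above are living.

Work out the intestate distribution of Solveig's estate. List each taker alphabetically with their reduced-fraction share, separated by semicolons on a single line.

Neither parent survives and there are no descendants, so the estate passes to Solveig's siblings and their issue per stirpes.
The estate is divided into 2 equal shares of 1/2 among Trygve, Sindre.
Trygve predeceased; the 1/2 allotted to Trygve's branch passes to Trygve's issue by representation.
The 1/2 is divided into 4 equal shares of 1/8 among Kolbein, Eirik, Frida, Magnus.
Kolbein predeceased; the 1/8 allotted to Kolbein's branch passes to Kolbein's issue by representation.
The 1/8 is divided into 3 equal shares of 1/24 among Hakon, Brynja, Ylva.
Hakon is living and takes 1/24.
Brynja is living and takes 1/24.
Ylva is living and takes 1/24.
Eirik is living and takes 1/8.
Frida is living and takes 1/8.
Magnus is living and takes 1/8.
Sindre predeceased; the 1/2 allotted to Sindre's branch passes to Sindre's issue by representation.
The 1/2 is divided into 3 equal shares of 1/6 among Tove, Njord, Liv.
Tove predeceased; the 1/6 allotted to Tove's branch passes to Tove's issue by representation.
The 1/6 is divided into 2 equal shares of 1/12 among Dagny, Asgeir.
Dagny is living and takes 1/12.
Asgeir is living and takes 1/12.
Njord is living and takes 1/6.
Liv is living and takes 1/6.

Asgeir 1/12; Brynja 1/24; Dagny 1/12; Eirik 1/8; Frida 1/8; Hakon 1/24; Liv 1/6; Magnus 1/8; Njord 1/6; Ylva 1/24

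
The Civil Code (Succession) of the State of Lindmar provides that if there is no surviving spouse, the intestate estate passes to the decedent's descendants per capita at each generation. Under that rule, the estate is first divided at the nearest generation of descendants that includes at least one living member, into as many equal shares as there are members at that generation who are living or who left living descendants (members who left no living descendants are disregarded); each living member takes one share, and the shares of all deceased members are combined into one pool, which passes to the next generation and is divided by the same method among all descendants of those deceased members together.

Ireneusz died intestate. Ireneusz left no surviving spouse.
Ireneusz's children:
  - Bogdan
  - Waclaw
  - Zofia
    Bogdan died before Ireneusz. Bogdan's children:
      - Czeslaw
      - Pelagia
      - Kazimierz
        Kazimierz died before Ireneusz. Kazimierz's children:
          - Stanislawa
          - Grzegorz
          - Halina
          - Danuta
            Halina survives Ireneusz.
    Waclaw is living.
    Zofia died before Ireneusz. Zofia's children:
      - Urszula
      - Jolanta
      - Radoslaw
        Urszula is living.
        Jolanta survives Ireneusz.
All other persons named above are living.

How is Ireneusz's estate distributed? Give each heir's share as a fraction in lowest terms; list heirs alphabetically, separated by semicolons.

There is no surviving spouse, so the entire estate passes to Ireneusz's descendants per capita at each generation.
At generation 1 (Bogdan, Waclaw, Zofia) there are 3 shares of (1)/3 = 1/3 each.
Living: Waclaw — each takes 1/3.
Deceased: Bogdan and Zofia. Their combined 2/3 is pooled and carried to generation 2.
At generation 2 (Czeslaw, Pelagia, Kazimierz, Urszula, Jolanta, Radoslaw) there are 6 shares of (2/3)/6 = 1/9 each.
Living: Czeslaw, Pelagia, Urszula, Jolanta, and Radoslaw — each takes 1/9.
Deceased: Kazimierz. That 1/9 share is carried to generation 3.
At generation 3 (Stanislawa, Grzegorz, Halina, Danuta) there are 4 shares of (1/9)/4 = 1/36 each.
Living: Stanislawa, Grzegorz, Halina, and Danuta — each takes 1/36.

Czeslaw 1/9; Danuta 1/36; Grzegorz 1/36; Halina 1/36; Jolanta 1/9; Pelagia 1/9; Radoslaw 1/9; Stanislawa 1/36; Urszula 1/9; Waclaw 1/3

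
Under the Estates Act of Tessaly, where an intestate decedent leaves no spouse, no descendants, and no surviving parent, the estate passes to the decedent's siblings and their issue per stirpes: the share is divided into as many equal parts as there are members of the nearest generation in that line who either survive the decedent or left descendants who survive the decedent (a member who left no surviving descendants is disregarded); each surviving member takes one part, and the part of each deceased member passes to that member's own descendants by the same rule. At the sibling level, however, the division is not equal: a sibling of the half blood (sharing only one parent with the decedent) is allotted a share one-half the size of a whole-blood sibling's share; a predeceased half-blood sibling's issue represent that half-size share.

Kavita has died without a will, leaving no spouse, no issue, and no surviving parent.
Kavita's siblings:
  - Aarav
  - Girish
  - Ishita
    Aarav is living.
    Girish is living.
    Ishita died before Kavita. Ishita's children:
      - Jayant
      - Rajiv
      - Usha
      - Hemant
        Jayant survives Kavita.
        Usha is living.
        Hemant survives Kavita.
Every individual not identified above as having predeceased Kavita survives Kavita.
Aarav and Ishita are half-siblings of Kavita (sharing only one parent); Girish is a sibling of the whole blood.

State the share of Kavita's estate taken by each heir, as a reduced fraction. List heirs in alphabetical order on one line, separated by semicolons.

No spouse, descendants, or parent survives, so the estate passes to Kavita's siblings per stirpes.
Half-blood siblings count for one-half the weight of whole-blood siblings at the initial division.
Dividing 1 in proportion to weights (total weight 2): Aarav (weight 1/2) → 1/4; Girish (weight 1) → 1/2; Ishita (weight 1/2) → 1/4.
Aarav is living and takes 1/4.
Girish is living and takes 1/2.
Ishita predeceased; the 1/4 allotted to Ishita's branch passes to Ishita's issue by representation.
The 1/4 is divided into 4 equal shares of 1/16 among Jayant, Rajiv, Usha, Hemant.
Jayant is living and takes 1/16.
Rajiv is living and takes 1/16.
Usha is living and takes 1/16.
Hemant is living and takes 1/16.

Aarav 1/4; Girish 1/2; Hemant 1/16; Jayant 1/16; Rajiv 1/16; Usha 1/16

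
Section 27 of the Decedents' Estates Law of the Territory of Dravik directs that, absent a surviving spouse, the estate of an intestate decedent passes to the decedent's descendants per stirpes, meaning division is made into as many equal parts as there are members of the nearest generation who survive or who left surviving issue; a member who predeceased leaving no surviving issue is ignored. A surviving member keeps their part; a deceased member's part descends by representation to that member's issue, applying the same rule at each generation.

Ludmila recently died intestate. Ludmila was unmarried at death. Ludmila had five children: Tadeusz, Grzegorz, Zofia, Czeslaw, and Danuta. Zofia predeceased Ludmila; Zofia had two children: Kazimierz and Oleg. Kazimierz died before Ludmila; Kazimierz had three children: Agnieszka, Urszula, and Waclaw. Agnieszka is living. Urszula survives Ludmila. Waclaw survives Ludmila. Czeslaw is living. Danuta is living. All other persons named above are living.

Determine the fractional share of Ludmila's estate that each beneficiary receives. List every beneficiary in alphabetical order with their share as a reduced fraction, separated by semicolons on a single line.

There is no surviving spouse, so the entire estate passes to Ludmila's descendants per stirpes.
The estate is divided into 5 equal shares of 1/5 among Tadeusz, Grzegorz, Zofia, Czeslaw, Danuta.
Tadeusz is living and takes 1/5.
Grzegorz is living and takes 1/5.
Zofia predeceased; the 1/5 allotted to Zofia's branch passes to Zofia's issue by representation.
The 1/5 is divided into 2 equal shares of 1/10 among Kazimierz, Oleg.
Kazimierz predeceased; the 1/10 allotted to Kazimierz's branch passes to Kazimierz's issue by representation.
The 1/10 is divided into 3 equal shares of 1/30 among Agnieszka, Urszula, Waclaw.
Agnieszka is living and takes 1/30.
Urszula is living and takes 1/30.
Waclaw is living and takes 1/30.
Oleg is living and takes 1/10.
Czeslaw is living and takes 1/5.
Danuta is living and takes 1/5.

Agnieszka 1/30; Czeslaw 1/5; Danuta 1/5; Grzegorz 1/5; Oleg 1/10; Tadeusz 1/5; Urszula 1/30; Waclaw 1/30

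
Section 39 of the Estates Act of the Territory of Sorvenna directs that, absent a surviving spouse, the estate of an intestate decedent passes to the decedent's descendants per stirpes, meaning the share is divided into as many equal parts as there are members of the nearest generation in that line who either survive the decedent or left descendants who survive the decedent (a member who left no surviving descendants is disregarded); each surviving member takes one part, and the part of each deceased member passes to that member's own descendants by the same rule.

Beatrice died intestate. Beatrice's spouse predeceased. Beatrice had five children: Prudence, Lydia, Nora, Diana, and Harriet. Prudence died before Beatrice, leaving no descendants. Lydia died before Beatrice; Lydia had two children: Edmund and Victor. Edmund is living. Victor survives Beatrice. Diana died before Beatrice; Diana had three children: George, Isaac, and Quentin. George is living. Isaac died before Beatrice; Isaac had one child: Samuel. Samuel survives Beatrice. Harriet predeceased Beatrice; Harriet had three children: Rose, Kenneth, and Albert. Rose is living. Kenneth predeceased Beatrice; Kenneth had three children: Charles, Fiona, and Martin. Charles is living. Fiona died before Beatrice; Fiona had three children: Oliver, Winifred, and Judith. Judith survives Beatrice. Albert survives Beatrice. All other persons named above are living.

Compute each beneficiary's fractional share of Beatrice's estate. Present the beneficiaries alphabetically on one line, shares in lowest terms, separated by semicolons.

Albert 1/12; Charles 1/36; Edmund 1/8; George 1/12; Judith 1/108; Martin 1/36; Nora 1/4; Oliver 1/108; Quentin 1/12; Rose 1/12; Samuel 1/12; Victor 1/8; Winifred 1/108

There is no surviving spouse, so the entire estate passes to Beatrice's descendants per stirpes.
Prudence left no surviving issue, so that branch lapses and is disregarded.
The estate is divided into 4 equal shares of 1/4 among Lydia, Nora, Diana, Harriet.
Lydia predeceased; the 1/4 allotted to Lydia's branch passes to Lydia's issue by representation.
The 1/4 is divided into 2 equal shares of 1/8 among Edmund, Victor.
Edmund is living and takes 1/8.
Victor is living and takes 1/8.
Nora is living and takes 1/4.
Diana predeceased; the 1/4 allotted to Diana's branch passes to Diana's issue by representation.
The 1/4 is divided into 3 equal shares of 1/12 among George, Isaac, Quentin.
George is living and takes 1/12.
Isaac predeceased; the 1/12 allotted to Isaac's branch passes to Isaac's issue by representation.
Samuel is the sole taker at this level and receives the full 1/12.
Quentin is living and takes 1/12.
Harriet predeceased; the 1/4 allotted to Harriet's branch passes to Harriet's issue by representation.
The 1/4 is divided into 3 equal shares of 1/12 among Rose, Kenneth, Albert.
Rose is living and takes 1/12.
Kenneth predeceased; the 1/12 allotted to Kenneth's branch passes to Kenneth's issue by representation.
The 1/12 is divided into 3 equal shares of 1/36 among Charles, Fiona, Martin.
Charles is living and takes 1/36.
Fiona predeceased; the 1/36 allotted to Fiona's branch passes to Fiona's issue by representation.
The 1/36 is divided into 3 equal shares of 1/108 among Oliver, Winifred, Judith.
Oliver is living and takes 1/108.
Winifred is living and takes 1/108.
Judith is living and takes 1/108.
Martin is living and takes 1/36.
Albert is living and takes 1/12.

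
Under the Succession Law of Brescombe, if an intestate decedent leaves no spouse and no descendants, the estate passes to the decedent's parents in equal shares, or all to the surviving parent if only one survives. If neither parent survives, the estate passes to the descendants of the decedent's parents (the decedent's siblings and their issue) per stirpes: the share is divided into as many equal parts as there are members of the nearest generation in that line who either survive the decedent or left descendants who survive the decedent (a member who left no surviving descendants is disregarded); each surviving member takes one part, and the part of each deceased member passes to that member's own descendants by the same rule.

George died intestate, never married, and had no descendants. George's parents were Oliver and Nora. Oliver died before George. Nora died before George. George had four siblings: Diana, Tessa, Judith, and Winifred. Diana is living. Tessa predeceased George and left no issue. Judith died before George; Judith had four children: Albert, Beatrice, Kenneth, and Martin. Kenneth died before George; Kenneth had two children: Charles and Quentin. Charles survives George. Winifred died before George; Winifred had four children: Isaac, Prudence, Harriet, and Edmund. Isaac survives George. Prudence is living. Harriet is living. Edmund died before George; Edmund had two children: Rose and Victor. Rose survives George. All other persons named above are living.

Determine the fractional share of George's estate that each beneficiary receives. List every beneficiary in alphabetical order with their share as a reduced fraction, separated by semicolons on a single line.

Albert 1/12; Beatrice 1/12; Charles 1/24; Diana 1/3; Harriet 1/12; Isaac 1/12; Martin 1/12; Prudence 1/12; Quentin 1/24; Rose 1/24; Victor 1/24

Neither parent survives and there are no descendants, so the estate passes to George's siblings and their issue per stirpes.
Tessa left no surviving issue, so that branch lapses and is disregarded.
The estate is divided into 3 equal shares of 1/3 among Diana, Judith, Winifred.
Diana is living and takes 1/3.
Judith predeceased; the 1/3 allotted to Judith's branch passes to Judith's issue by representation.
The 1/3 is divided into 4 equal shares of 1/12 among Albert, Beatrice, Kenneth, Martin.
Albert is living and takes 1/12.
Beatrice is living and takes 1/12.
Kenneth predeceased; the 1/12 allotted to Kenneth's branch passes to Kenneth's issue by representation.
The 1/12 is divided into 2 equal shares of 1/24 among Charles, Quentin.
Charles is living and takes 1/24.
Quentin is living and takes 1/24.
Martin is living and takes 1/12.
Winifred predeceased; the 1/3 allotted to Winifred's branch passes to Winifred's issue by representation.
The 1/3 is divided into 4 equal shares of 1/12 among Isaac, Prudence, Harriet, Edmund.
Isaac is living and takes 1/12.
Prudence is living and takes 1/12.
Harriet is living and takes 1/12.
Edmund predeceased; the 1/12 allotted to Edmund's branch passes to Edmund's issue by representation.
The 1/12 is divided into 2 equal shares of 1/24 among Rose, Victor.
Rose is living and takes 1/24.
Victor is living and takes 1/24.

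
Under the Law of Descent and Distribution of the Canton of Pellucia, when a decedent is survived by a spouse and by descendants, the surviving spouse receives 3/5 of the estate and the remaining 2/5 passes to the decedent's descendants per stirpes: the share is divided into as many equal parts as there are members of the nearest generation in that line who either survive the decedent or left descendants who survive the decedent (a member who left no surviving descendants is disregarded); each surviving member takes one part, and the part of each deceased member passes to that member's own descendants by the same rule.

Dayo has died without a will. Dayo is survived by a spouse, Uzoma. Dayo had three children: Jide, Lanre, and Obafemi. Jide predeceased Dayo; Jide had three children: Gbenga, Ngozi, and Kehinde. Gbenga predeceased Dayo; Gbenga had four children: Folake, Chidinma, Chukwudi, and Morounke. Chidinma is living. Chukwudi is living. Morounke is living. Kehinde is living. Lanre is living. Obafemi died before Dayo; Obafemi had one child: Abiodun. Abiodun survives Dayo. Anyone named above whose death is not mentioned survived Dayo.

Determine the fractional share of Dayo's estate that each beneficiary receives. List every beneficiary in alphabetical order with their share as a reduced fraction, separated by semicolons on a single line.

Abiodun 2/15; Chidinma 1/90; Chukwudi 1/90; Folake 1/90; Kehinde 2/45; Lanre 2/15; Morounke 1/90; Ngozi 2/45; Uzoma 3/5

Uzoma, as surviving spouse, takes 3/5.
The remaining 2/5 passes to Dayo's descendants per stirpes.
The 2/5 is divided into 3 equal shares of 2/15 among Jide, Lanre, Obafemi.
Jide predeceased; the 2/15 allotted to Jide's branch passes to Jide's issue by representation.
The 2/15 is divided into 3 equal shares of 2/45 among Gbenga, Ngozi, Kehinde.
Gbenga predeceased; the 2/45 allotted to Gbenga's branch passes to Gbenga's issue by representation.
The 2/45 is divided into 4 equal shares of 1/90 among Folake, Chidinma, Chukwudi, Morounke.
Folake is living and takes 1/90.
Chidinma is living and takes 1/90.
Chukwudi is living and takes 1/90.
Morounke is living and takes 1/90.
Ngozi is living and takes 2/45.
Kehinde is living and takes 2/45.
Lanre is living and takes 2/15.
Obafemi predeceased; the 2/15 allotted to Obafemi's branch passes to Obafemi's issue by representation.
Abiodun is the sole taker at this level and receives the full 2/15.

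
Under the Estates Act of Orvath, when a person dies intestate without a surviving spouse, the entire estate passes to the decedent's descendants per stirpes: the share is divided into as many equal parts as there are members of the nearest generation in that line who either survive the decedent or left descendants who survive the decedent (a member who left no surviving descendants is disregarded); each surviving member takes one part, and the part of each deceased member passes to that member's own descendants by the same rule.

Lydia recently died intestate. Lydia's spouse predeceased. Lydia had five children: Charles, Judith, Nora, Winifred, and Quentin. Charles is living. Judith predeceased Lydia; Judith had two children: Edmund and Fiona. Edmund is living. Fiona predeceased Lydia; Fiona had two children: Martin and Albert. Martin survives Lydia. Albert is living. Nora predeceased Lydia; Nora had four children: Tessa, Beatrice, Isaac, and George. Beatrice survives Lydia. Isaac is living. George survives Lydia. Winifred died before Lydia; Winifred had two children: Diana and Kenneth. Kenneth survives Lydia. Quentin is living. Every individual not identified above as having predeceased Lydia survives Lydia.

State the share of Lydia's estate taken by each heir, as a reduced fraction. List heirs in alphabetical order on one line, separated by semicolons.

Albert 1/20; Beatrice 1/20; Charles 1/5; Diana 1/10; Edmund 1/10; George 1/20; Isaac 1/20; Kenneth 1/10; Martin 1/20; Quentin 1/5; Tessa 1/20

There is no surviving spouse, so the entire estate passes to Lydia's descendants per stirpes.
The estate is divided into 5 equal shares of 1/5 among Charles, Judith, Nora, Winifred, Quentin.
Charles is living and takes 1/5.
Judith predeceased; the 1/5 allotted to Judith's branch passes to Judith's issue by representation.
The 1/5 is divided into 2 equal shares of 1/10 among Edmund, Fiona.
Edmund is living and takes 1/10.
Fiona predeceased; the 1/10 allotted to Fiona's branch passes to Fiona's issue by representation.
The 1/10 is divided into 2 equal shares of 1/20 among Martin, Albert.
Martin is living and takes 1/20.
Albert is living and takes 1/20.
Nora predeceased; the 1/5 allotted to Nora's branch passes to Nora's issue by representation.
The 1/5 is divided into 4 equal shares of 1/20 among Tessa, Beatrice, Isaac, George.
Tessa is living and takes 1/20.
Beatrice is living and takes 1/20.
Isaac is living and takes 1/20.
George is living and takes 1/20.
Winifred predeceased; the 1/5 allotted to Winifred's branch passes to Winifred's issue by representation.
The 1/5 is divided into 2 equal shares of 1/10 among Diana, Kenneth.
Diana is living and takes 1/10.
Kenneth is living and takes 1/10.
Quentin is living and takes 1/5.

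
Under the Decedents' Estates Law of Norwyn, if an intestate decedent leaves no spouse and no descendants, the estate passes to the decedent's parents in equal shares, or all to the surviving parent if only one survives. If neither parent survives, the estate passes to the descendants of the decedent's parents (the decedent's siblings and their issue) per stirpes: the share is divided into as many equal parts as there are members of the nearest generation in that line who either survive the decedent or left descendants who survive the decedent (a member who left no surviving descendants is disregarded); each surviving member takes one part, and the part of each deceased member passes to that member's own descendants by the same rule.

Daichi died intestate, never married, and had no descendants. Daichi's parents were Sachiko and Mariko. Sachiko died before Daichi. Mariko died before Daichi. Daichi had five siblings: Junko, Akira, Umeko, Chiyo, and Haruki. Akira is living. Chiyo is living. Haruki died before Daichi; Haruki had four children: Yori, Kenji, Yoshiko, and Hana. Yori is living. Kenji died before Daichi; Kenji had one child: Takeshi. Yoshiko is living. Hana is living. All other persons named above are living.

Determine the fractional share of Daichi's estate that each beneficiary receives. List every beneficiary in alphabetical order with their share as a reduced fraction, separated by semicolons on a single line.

Neither parent survives and there are no descendants, so the estate passes to Daichi's siblings and their issue per stirpes.
The estate is divided into 5 equal shares of 1/5 among Junko, Akira, Umeko, Chiyo, Haruki.
Junko is living and takes 1/5.
Akira is living and takes 1/5.
Umeko is living and takes 1/5.
Chiyo is living and takes 1/5.
Haruki predeceased; the 1/5 allotted to Haruki's branch passes to Haruki's issue by representation.
The 1/5 is divided into 4 equal shares of 1/20 among Yori, Kenji, Yoshiko, Hana.
Yori is living and takes 1/20.
Kenji predeceased; the 1/20 allotted to Kenji's branch passes to Kenji's issue by representation.
Takeshi is the sole taker at this level and receives the full 1/20.
Yoshiko is living and takes 1/20.
Hana is living and takes 1/20.

Akira 1/5; Chiyo 1/5; Hana 1/20; Junko 1/5; Takeshi 1/20; Umeko 1/5; Yori 1/20; Yoshiko 1/20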